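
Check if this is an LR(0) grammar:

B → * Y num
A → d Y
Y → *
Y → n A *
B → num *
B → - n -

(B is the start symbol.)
Yes, the grammar is LR(0)

Augment with B' → B and build the canonical LR(0) collection (I0 = CLOSURE({[B' → . B]}), then GOTO on every symbol after a dot until no new states appear). It has 16 states:
  I0: { [B → . * Y num], [B → . - n -], [B → . num *], [B' → . B] }  — shift
  I1: { [B → * . Y num], [Y → . *], [Y → . n A *] }  — shift
  I2: { [B → - . n -] }  — shift
  I3: { [B' → B .] }  — accept
  I4: { [B → num . *] }  — shift
  I5: { [B → num * .] }  — reduce
  I6: { [B → - n . -] }  — shift
  I7: { [B → - n - .] }  — reduce
  I8: { [Y → * .] }  — reduce
  I9: { [B → * Y . num] }  — shift
  I10: { [A → . d Y], [Y → n . A *] }  — shift
  I11: { [Y → n A . *] }  — shift
  I12: { [A → d . Y], [Y → . *], [Y → . n A *] }  — shift
  I13: { [A → d Y .] }  — reduce
  I14: { [Y → n A * .] }  — reduce
  I15: { [B → * Y num .] }  — reduce

Every state is either a pure shift/goto state or contains exactly one complete item and nothing to shift — no conflicts. The grammar is LR(0).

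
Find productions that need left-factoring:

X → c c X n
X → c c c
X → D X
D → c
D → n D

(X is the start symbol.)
Yes, X has productions with common prefix 'c c'

Left-factoring is needed when two productions for the same non-terminal
share a common prefix on the right-hand side.

Productions for X:
  X → c c X n
  X → c c c
  X → D X
Productions for D:
  D → c
  D → n D

Found common prefix 'c c' in productions for X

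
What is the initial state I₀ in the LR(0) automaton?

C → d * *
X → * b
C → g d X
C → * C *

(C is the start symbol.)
{ [C → . * C *], [C → . d * *], [C → . g d X], [C' → . C] }

First, augment the grammar with C' → C
I₀ = CLOSURE({ [C' → . C] }):
  [C' → . C] has the dot before C: add [C → . d * *], [C → . g d X], [C → . * C *]
No further items can be added.

I₀ = { [C → . * C *], [C → . d * *], [C → . g d X], [C' → . C] }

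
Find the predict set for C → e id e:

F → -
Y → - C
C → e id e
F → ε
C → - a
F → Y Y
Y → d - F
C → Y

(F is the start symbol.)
PREDICT(C → e id e) = (FIRST(RHS) \ {ε}) ∪ (FOLLOW(C) if ε ∈ FIRST(RHS), i.e. RHS ⇒* ε)
FIRST(e id e) = { 'e' }
ε ∉ FIRST(e id e), so FOLLOW(C) is not added.
PREDICT(C → e id e) = { 'e' }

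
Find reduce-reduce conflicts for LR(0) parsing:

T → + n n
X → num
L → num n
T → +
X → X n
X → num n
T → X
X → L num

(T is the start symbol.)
Yes — I6: [L → num n .] vs [X → num n .]

Augment with T' → T and build the canonical LR(0) collection (I0 = CLOSURE({[T' → . T]}), then GOTO on every symbol after a dot until no new states appear). It has 11 states:
  I0: { [L → . num n], [T → . + n n], [T → . +], [T → . X], [T' → . T], [X → . L num], [X → . X n], [X → . num n], [X → . num] }  — shift
  I1: { [T → + . n n], [T → + .] }  — shift, reduce
  I2: { [X → L . num] }  — shift
  I3: { [T' → T .] }  — accept
  I4: { [T → X .], [X → X . n] }  — shift, reduce
  I5: { [L → num . n], [X → num . n], [X → num .] }  — shift, reduce
  I6: { [L → num n .], [X → num n .] }  — 2 reduces
  I7: { [X → X n .] }  — reduce
  I8: { [X → L num .] }  — reduce
  I9: { [T → + n . n] }  — shift
  I10: { [T → + n n .] }  — reduce

I6 contains complete items [L → num n .], [X → num n .] — reduce-reduce conflict.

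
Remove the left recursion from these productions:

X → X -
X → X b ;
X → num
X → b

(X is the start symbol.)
X → num X'
X → b X'
X' → - X'
X' → b ; X'
X' → ε

X is directly left-recursive. The standard transformation for
  A → A α₁ | ... | A α_m | β₁ | ... | β_n
is
  A  → β₁ A' | ... | β_n A'
  A' → α₁ A' | ... | α_m A' | ε

X → num becomes X → num X'
X → b becomes X → b X'
X → X - becomes X' → - X'
X → X b ; becomes X' → b ; X'
Add X' → ε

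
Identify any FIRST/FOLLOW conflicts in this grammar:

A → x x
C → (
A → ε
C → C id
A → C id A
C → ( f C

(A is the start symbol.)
No FIRST/FOLLOW conflicts.

Nullable non-terminals: A.
FIRST sets used below: FIRST(C) = { '(' }

A: nullable alternative(s) A → ε; FOLLOW(A) = { $ }
  A → x x: FIRST \ {ε} = { 'x' } — disjoint from FOLLOW(A)
  A → ε: FIRST \ {ε} = { } — this is the only nullable alternative, skip
  A → C id A: FIRST \ {ε} = { '(' } — disjoint from FOLLOW(A)

C has no nullable alternative, so no FIRST/FOLLOW check is needed there.

No FIRST/FOLLOW conflicts found.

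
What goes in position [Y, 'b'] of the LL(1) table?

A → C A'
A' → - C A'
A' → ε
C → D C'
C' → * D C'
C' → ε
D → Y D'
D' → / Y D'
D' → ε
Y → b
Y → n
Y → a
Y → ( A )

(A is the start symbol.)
To find M[Y, 'b'], we find productions for Y where 'b' is in the predict set (PREDICT(N → α) = (FIRST(α) \ {ε}) ∪ (FOLLOW(N) if α ⇒* ε)).

Y → b: PREDICT = { 'b' }
  'b' is in predict set, so this production goes in M[Y, 'b']
Y → n: PREDICT = { 'n' }
Y → a: PREDICT = { 'a' }
Y → ( A ): PREDICT = { '(' }

M[Y, 'b'] = Y → b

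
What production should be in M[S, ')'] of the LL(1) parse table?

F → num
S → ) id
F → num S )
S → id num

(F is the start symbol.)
S → ) id

To find M[S, ')'], we find productions for S where ')' is in the predict set (PREDICT(N → α) = (FIRST(α) \ {ε}) ∪ (FOLLOW(N) if α ⇒* ε)).

S → ) id: PREDICT = { ')' }
  ')' is in predict set, so this production goes in M[S, ')']
S → id num: PREDICT = { 'id' }

M[S, ')'] = S → ) id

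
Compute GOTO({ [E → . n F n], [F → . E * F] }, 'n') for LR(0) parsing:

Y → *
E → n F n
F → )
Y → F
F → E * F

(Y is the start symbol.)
GOTO(I, 'n') = CLOSURE({ [A → αX.β] : [A → α.Xβ] ∈ I, X = 'n' })

Items with dot before 'n', with the dot advanced:
  [E → . n F n] → [E → n . F n]
Closure of the advanced items:
  [E → n . F n] has the dot before F: add [F → . )], [F → . E * F]
  [F → . E * F] has the dot before E: add [E → . n F n]

GOTO = { [E → . n F n], [E → n . F n], [F → . )], [F → . E * F] }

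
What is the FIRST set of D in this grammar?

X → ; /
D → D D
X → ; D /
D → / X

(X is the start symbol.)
{ '/' }

To compute FIRST(D), examine every production with D on the left-hand side, reading each right-hand side left to right until a non-nullable symbol is reached.

From D → D D:
  - D is the symbol being defined: contributes nothing new
    D is not nullable, so stop
From D → / X:
  - '/' is a terminal: add '/' and stop

Collecting: FIRST(D) = { '/' }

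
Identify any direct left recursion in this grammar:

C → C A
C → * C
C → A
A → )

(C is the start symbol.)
Direct left recursion occurs when N → N α for some non-terminal N (the right-hand side begins with the left-hand side itself).

C → C A: LEFT RECURSIVE (starts with C)
C → * C: starts with '*'
C → A: starts with A
A → ): starts with ')'

The grammar has direct left recursion on: C.

Answer: Yes, C is left-recursive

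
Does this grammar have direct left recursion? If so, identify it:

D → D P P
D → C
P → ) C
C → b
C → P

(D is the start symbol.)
Yes, D is left-recursive

Direct left recursion occurs when N → N α for some non-terminal N (the right-hand side begins with the left-hand side itself).

D → D P P: LEFT RECURSIVE (starts with D)
D → C: starts with C
P → ) C: starts with ')'
C → b: starts with b
C → P: starts with P

The grammar has direct left recursion on: D.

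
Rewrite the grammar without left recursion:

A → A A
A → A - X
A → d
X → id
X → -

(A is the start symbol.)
A → d A'
A' → A A'
A' → - X A'
A' → ε
X → id
X → -

A is directly left-recursive. The standard transformation for
  A → A α₁ | ... | A α_m | β₁ | ... | β_n
is
  A  → β₁ A' | ... | β_n A'
  A' → α₁ A' | ... | α_m A' | ε

A → d becomes A → d A'
A → A A becomes A' → A A'
A → A - X becomes A' → - X A'
Add A' → ε

Productions for other non-terminals are unchanged:
  X → id
  X → -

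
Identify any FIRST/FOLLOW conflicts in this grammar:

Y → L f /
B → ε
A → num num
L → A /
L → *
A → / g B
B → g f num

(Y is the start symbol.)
Nullable non-terminals: B.

B: nullable alternative(s) B → ε; FOLLOW(B) = { '/' }
  B → ε: FIRST \ {ε} = { } — this is the only nullable alternative, skip
  B → g f num: FIRST \ {ε} = { 'g' } — disjoint from FOLLOW(B)

A, L, Y have no nullable alternative, so no FIRST/FOLLOW check is needed there.

No FIRST/FOLLOW conflicts found.

Answer: No FIRST/FOLLOW conflicts.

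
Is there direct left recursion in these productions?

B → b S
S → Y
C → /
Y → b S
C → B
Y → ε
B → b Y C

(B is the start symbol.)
No direct left recursion

Direct left recursion occurs when N → N α for some non-terminal N (the right-hand side begins with the left-hand side itself).

B → b S: starts with b
S → Y: starts with Y
C → /: starts with '/'
Y → b S: starts with b
C → B: starts with B
Y → ε: starts with ε
B → b Y C: starts with b

No direct left recursion found.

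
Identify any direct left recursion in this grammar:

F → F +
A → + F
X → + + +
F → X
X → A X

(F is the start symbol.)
F → F +: LEFT RECURSIVE (starts with F)
A → + F: starts with '+'
X → + + +: starts with '+'
F → X: starts with X
X → A X: starts with A

The grammar has direct left recursion on: F.

Answer: Yes, F is left-recursive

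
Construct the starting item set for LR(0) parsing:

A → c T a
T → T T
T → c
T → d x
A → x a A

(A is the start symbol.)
{ [A → . c T a], [A → . x a A], [A' → . A] }

First, augment the grammar with A' → A
I₀ = CLOSURE({ [A' → . A] }):
  [A' → . A] has the dot before A: add [A → . c T a], [A → . x a A]
No further items can be added.

I₀ = { [A → . c T a], [A → . x a A], [A' → . A] }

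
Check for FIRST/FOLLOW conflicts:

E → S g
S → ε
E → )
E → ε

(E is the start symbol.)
Nullable non-terminals: E, S.
FIRST sets used below: FIRST(S) = { ε }

E: nullable alternative(s) E → ε; FOLLOW(E) = { $ }
  E → S g: FIRST \ {ε} = { 'g' } — disjoint from FOLLOW(E)
  E → ): FIRST \ {ε} = { ')' } — disjoint from FOLLOW(E)
  E → ε: FIRST \ {ε} = { } — this is the only nullable alternative, skip
S has a nullable alternative but only one production, so nothing to check.

No FIRST/FOLLOW conflicts found.

Answer: No FIRST/FOLLOW conflicts.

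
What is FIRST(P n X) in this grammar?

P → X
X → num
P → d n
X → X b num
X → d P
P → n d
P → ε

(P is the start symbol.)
FIRST sets of the non-terminals involved (from the grammar, by fixed-point iteration):
  FIRST(P) = { 'd', 'n', 'num', ε }

To compute FIRST(P n X), process the symbols left to right:
Symbol P is a non-terminal. Add FIRST(P) \ {ε} = { 'd', 'n', 'num' }
P is nullable (ε ∈ FIRST(P)), continue to the next symbol.
Symbol n is a terminal. Add 'n' and stop.
FIRST(P n X) = { 'd', 'n', 'num' }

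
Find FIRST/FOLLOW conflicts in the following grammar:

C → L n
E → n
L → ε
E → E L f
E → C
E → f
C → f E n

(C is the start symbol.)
No FIRST/FOLLOW conflicts.

A FIRST/FOLLOW conflict occurs when a non-terminal N has a nullable alternative N → β (β ⇒* ε) and another alternative N → α with FIRST(α) ∩ FOLLOW(N) ≠ ∅: on such a lookahead the parser cannot decide between expanding α and letting N vanish via β.

Nullable non-terminals: L.
L has a nullable alternative but only one production, so nothing to check.

C, E have no nullable alternative, so no FIRST/FOLLOW check is needed there.

No FIRST/FOLLOW conflicts found.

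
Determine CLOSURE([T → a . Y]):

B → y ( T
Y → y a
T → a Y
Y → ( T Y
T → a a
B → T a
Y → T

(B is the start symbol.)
{ [T → . a Y], [T → . a a], [T → a . Y], [Y → . ( T Y], [Y → . T], [Y → . y a] }

To compute CLOSURE, for each item [A → α.Bβ] where B is a non-terminal, add [B → .γ] for all productions B → γ; repeat for the newly added items until nothing changes.

Start with: [T → a . Y]
  [T → a . Y] has the dot before Y: add [Y → . y a], [Y → . ( T Y], [Y → . T]
  [Y → . T] has the dot before T: add [T → . a Y], [T → . a a]
No further items can be added.

CLOSURE = { [T → . a Y], [T → . a a], [T → a . Y], [Y → . ( T Y], [Y → . T], [Y → . y a] }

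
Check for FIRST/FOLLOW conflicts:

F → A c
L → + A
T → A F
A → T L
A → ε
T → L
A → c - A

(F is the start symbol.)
A FIRST/FOLLOW conflict occurs when a non-terminal N has a nullable alternative N → β (β ⇒* ε) and another alternative N → α with FIRST(α) ∩ FOLLOW(N) ≠ ∅: on such a lookahead the parser cannot decide between expanding α and letting N vanish via β.

Nullable non-terminals: A.
FIRST sets used below: FIRST(T) = { '+', 'c' }

A: nullable alternative(s) A → ε; FOLLOW(A) = { '+', 'c' }
  A → T L: FIRST \ {ε} = { '+', 'c' } — overlaps FOLLOW(A) on { '+', 'c' }: CONFLICT
  A → ε: FIRST \ {ε} = { } — this is the only nullable alternative, skip
  A → c - A: FIRST \ {ε} = { 'c' } — overlaps FOLLOW(A) on { 'c' }: CONFLICT

F, L, T have no nullable alternative, so no FIRST/FOLLOW check is needed there.

So the grammar has 2 FIRST/FOLLOW conflicts (marked CONFLICT above).

Answer: Yes. A → T L with FOLLOW(A) on { '+', 'c' }; A → c '-' A with FOLLOW(A) on { 'c' }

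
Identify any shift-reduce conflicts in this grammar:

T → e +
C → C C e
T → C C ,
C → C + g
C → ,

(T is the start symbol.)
No shift-reduce conflicts

A shift-reduce conflict occurs when an LR(0) state has both:
  - a complete (reduce) item [A → α .] (dot at the end), and
  - a shift item [B → β . c γ] (dot before a terminal).

Augment with T' → T and build the canonical LR(0) collection (I0 = CLOSURE({[T' → . T]}), then GOTO on every symbol after a dot until no new states appear). It has 12 states:
  I0: { [C → . ,], [C → . C + g], [C → . C C e], [T → . C C ,], [T → . e +], [T' → . T] }  — shift
  I1: { [C → , .] }  — reduce
  I2: { [C → . ,], [C → . C + g], [C → . C C e], [C → C . + g], [C → C . C e], [T → C . C ,] }  — shift
  I3: { [T' → T .] }  — accept
  I4: { [T → e . +] }  — shift
  I5: { [T → e + .] }  — reduce
  I6: { [C → C + . g] }  — shift
  I7: { [C → . ,], [C → . C + g], [C → . C C e], [C → C . + g], [C → C . C e], [C → C C . e], [T → C C . ,] }  — shift
  I8: { [C → , .], [T → C C , .] }  — 2 reduces
  I9: { [C → . ,], [C → . C + g], [C → . C C e], [C → C . + g], [C → C . C e], [C → C C . e] }  — shift
  I10: { [C → C C e .] }  — reduce
  I11: { [C → C + g .] }  — reduce

No state contains both a complete item and a shift item.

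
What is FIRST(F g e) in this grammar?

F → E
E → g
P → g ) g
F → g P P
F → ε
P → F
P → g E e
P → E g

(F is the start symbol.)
FIRST sets of the non-terminals involved (from the grammar, by fixed-point iteration):
  FIRST(F) = { 'g', ε }

To compute FIRST(F g e), process the symbols left to right:
Symbol F is a non-terminal. Add FIRST(F) \ {ε} = { 'g' }
F is nullable (ε ∈ FIRST(F)), continue to the next symbol.
Symbol g is a terminal. Add 'g' and stop.
FIRST(F g e) = { 'g' }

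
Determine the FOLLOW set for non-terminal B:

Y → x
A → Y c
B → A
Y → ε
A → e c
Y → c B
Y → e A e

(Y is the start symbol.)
To compute FOLLOW(B), find every occurrence of B on a right-hand side N → α B β: add FIRST(β) \ {ε}, and if β is empty or nullable also add FOLLOW(N). Iterate to a fixed point.

In Y → c B: B is at the end, add FOLLOW(Y)

The FOLLOW sets referred to above (computed the same way, to a fixed point):
  FOLLOW(Y) = { $, 'c' }

Taking the union: FOLLOW(B) = { $, 'c' }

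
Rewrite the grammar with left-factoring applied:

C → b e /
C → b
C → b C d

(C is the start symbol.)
C → b C'
C' → e /
C' → ε
C' → C d

Left-factoring transforms A → αβ₁ | αβ₂ into A → αA' and A' → β₁ | β₂
(α is the longest common prefix among the alternatives). Repeat until
no nonterminal has two alternatives with a common prefix.

Round 1: C has alternatives sharing prefix 'b'. Introduce C': C → b C'
  Add: C' → e /
  Add: C' → ε
  Add: C' → C d

No remaining common prefixes — done.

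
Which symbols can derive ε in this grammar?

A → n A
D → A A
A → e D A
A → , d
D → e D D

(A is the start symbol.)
A non-terminal is nullable if it can derive ε (the empty string): either it has an ε-production, or it has a production whose right-hand side consists entirely of nullable non-terminals.

There are no ε-productions, so no non-terminal can derive ε.
No non-terminals are nullable.

Answer: None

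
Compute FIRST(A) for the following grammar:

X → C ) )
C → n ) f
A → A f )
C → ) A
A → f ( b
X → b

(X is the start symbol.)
To compute FIRST(A), examine every production with A on the left-hand side, reading each right-hand side left to right until a non-nullable symbol is reached.

From A → A f ):
  - A is the symbol being defined: contributes nothing new
    A is not nullable, so stop
From A → f ( b:
  - f is a terminal: add 'f' and stop

Collecting: FIRST(A) = { 'f' }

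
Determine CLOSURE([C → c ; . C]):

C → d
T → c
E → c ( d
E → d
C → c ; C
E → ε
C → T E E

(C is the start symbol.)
{ [C → . T E E], [C → . c ; C], [C → . d], [C → c ; . C], [T → . c] }

Start with: [C → c ; . C]
  [C → c ; . C] has the dot before C: add [C → . d], [C → . c ; C], [C → . T E E]
  [C → . T E E] has the dot before T: add [T → . c]
No further items can be added.

CLOSURE = { [C → . T E E], [C → . c ; C], [C → . d], [C → c ; . C], [T → . c] }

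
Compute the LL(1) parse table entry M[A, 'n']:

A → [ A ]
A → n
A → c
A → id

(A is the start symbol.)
To find M[A, 'n'], we find productions for A where 'n' is in the predict set (PREDICT(N → α) = (FIRST(α) \ {ε}) ∪ (FOLLOW(N) if α ⇒* ε)).

A → [ A ]: PREDICT = { '[' }
A → n: PREDICT = { 'n' }
  'n' is in predict set, so this production goes in M[A, 'n']
A → c: PREDICT = { 'c' }
A → id: PREDICT = { 'id' }

M[A, 'n'] = A → n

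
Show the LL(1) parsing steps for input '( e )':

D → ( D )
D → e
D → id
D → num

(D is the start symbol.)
LL(1) parsing maintains a stack (initially the start symbol over $) and the input. At each step: if the stack top is a terminal, match it against the current input token; if it is a non-terminal N, replace it with the RHS of M[N, lookahead] (the unique production whose predict set contains the lookahead).

Stack is shown with the top on the left.

Stack    Input    Action
------------------------
D $      ( e ) $  output D → ( D )
( D ) $  ( e ) $  match '('
D ) $    e ) $    output D → e
e ) $    e ) $    match 'e'
) $      ) $      match ')'
$        $        accept

The string is accepted.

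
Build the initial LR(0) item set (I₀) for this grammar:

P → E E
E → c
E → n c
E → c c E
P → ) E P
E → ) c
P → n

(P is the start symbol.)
{ [E → . ) c], [E → . c c E], [E → . c], [E → . n c], [P → . ) E P], [P → . E E], [P → . n], [P' → . P] }

First, augment the grammar with P' → P
I₀ = CLOSURE({ [P' → . P] }):
  [P' → . P] has the dot before P: add [P → . E E], [P → . ) E P], [P → . n]
  [P → . E E] has the dot before E: add [E → . c], [E → . n c], [E → . c c E], [E → . ) c]
No further items can be added.

I₀ = { [E → . ) c], [E → . c c E], [E → . c], [E → . n c], [P → . ) E P], [P → . E E], [P → . n], [P' → . P] }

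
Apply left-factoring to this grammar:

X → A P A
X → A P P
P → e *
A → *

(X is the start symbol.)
X → A P X'
X' → A
X' → P
P → e *
A → *

Left-factoring transforms A → αβ₁ | αβ₂ into A → αA' and A' → β₁ | β₂
(α is the longest common prefix among the alternatives). Repeat until
no nonterminal has two alternatives with a common prefix.

Round 1: X has alternatives sharing prefix 'A P'. Introduce X': X → A P X'
  Add: X' → A
  Add: X' → P

No remaining common prefixes — done.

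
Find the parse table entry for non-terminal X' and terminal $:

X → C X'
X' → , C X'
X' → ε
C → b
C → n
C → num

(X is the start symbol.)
X' → ε

To find M[X', $], we find productions for X' where $ is in the predict set (PREDICT(N → α) = (FIRST(α) \ {ε}) ∪ (FOLLOW(N) if α ⇒* ε)).

Relevant sets:
  FOLLOW(X') = { $ }

X' → , C X': PREDICT = { ',' }
X' → ε: PREDICT = { $ }
  $ is in predict set, so this production goes in M[X', $]

M[X', $] = X' → ε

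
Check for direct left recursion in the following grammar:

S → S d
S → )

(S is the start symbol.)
Yes, S is left-recursive

Direct left recursion occurs when N → N α for some non-terminal N (the right-hand side begins with the left-hand side itself).

S → S d: LEFT RECURSIVE (starts with S)
S → ): starts with ')'

The grammar has direct left recursion on: S.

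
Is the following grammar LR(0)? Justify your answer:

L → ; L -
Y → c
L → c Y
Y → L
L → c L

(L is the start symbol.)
A grammar is LR(0) if no state in the canonical LR(0) collection has:
  - both a shift item (dot before a terminal) and a complete item (shift-reduce conflict), or
  - two or more complete items (reduce-reduce conflict; the accept item [L' → L .] counts as a complete item here).

Augment with L' → L and build the canonical LR(0) collection (I0 = CLOSURE({[L' → . L]}), then GOTO on every symbol after a dot until no new states appear). It has 9 states:
  I0: { [L → . ; L -], [L → . c L], [L → . c Y], [L' → . L] }  — shift
  I1: { [L → . ; L -], [L → . c L], [L → . c Y], [L → ; . L -] }  — shift
  I2: { [L' → L .] }  — accept
  I3: { [L → . ; L -], [L → . c L], [L → . c Y], [L → c . L], [L → c . Y], [Y → . L], [Y → . c] }  — shift
  I4: { [L → c L .], [Y → L .] }  — 2 reduces
  I5: { [L → c Y .] }  — reduce
  I6: { [L → . ; L -], [L → . c L], [L → . c Y], [L → c . L], [L → c . Y], [Y → . L], [Y → . c], [Y → c .] }  — shift, reduce
  I7: { [L → ; L . -] }  — shift
  I8: { [L → ; L - .] }  — reduce

Conflict in state I4:
  Reduce-reduce conflict: [L → c L .] and [Y → L .]
So the grammar is NOT LR(0).

Answer: No. Reduce-reduce conflict: [L → c L .] and [Y → L .]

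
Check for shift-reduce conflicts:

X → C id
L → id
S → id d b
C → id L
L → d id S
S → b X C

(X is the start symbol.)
No shift-reduce conflicts

A shift-reduce conflict occurs when an LR(0) state has both:
  - a complete (reduce) item [A → α .] (dot at the end), and
  - a shift item [B → β . c γ] (dot before a terminal).

Augment with X' → X and build the canonical LR(0) collection (I0 = CLOSURE({[X' → . X]}), then GOTO on every symbol after a dot until no new states appear). It has 16 states:
  I0: { [C → . id L], [X → . C id], [X' → . X] }  — shift
  I1: { [X → C . id] }  — shift
  I2: { [X' → X .] }  — accept
  I3: { [C → id . L], [L → . d id S], [L → . id] }  — shift
  I4: { [C → id L .] }  — reduce
  I5: { [L → d . id S] }  — shift
  I6: { [L → id .] }  — reduce
  I7: { [L → d id . S], [S → . b X C], [S → . id d b] }  — shift
  I8: { [L → d id S .] }  — reduce
  I9: { [C → . id L], [S → b . X C], [X → . C id] }  — shift
  I10: { [S → id . d b] }  — shift
  I11: { [S → id d . b] }  — shift
  I12: { [S → id d b .] }  — reduce
  I13: { [C → . id L], [S → b X . C] }  — shift
  I14: { [S → b X C .] }  — reduce
  I15: { [X → C id .] }  — reduce

No state contains both a complete item and a shift item.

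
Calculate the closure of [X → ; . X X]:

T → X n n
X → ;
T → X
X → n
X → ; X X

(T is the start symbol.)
{ [X → . ; X X], [X → . ;], [X → . n], [X → ; . X X] }

To compute CLOSURE, for each item [A → α.Bβ] where B is a non-terminal, add [B → .γ] for all productions B → γ; repeat for the newly added items until nothing changes.

Start with: [X → ; . X X]
  [X → ; . X X] has the dot before X: add [X → . ;], [X → . n], [X → . ; X X]
No further items can be added.

CLOSURE = { [X → . ; X X], [X → . ;], [X → . n], [X → ; . X X] }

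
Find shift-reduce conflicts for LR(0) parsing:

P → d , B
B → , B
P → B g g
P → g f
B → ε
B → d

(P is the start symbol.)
Augment with P' → P and build the canonical LR(0) collection (I0 = CLOSURE({[P' → . P]}), then GOTO on every symbol after a dot until no new states appear). It has 13 states:
  I0: { [B → . , B], [B → . d], [B → .], [P → . B g g], [P → . d , B], [P → . g f], [P' → . P] }  — shift, reduce
  I1: { [B → , . B], [B → . , B], [B → . d], [B → .] }  — shift, reduce
  I2: { [P → B . g g] }  — shift
  I3: { [P' → P .] }  — accept
  I4: { [B → d .], [P → d . , B] }  — shift, reduce
  I5: { [P → g . f] }  — shift
  I6: { [P → g f .] }  — reduce
  I7: { [B → . , B], [B → . d], [B → .], [P → d , . B] }  — shift, reduce
  I8: { [P → d , B .] }  — reduce
  I9: { [B → d .] }  — reduce
  I10: { [P → B g . g] }  — shift
  I11: { [P → B g g .] }  — reduce
  I12: { [B → , B .] }  — reduce

I0 contains reduce item [B → .] and shift items [B → . , B], [B → . d], [P → . d , B], [P → . g f] — shift-reduce conflict.
I1 contains reduce item [B → .] and shift items [B → . , B], [B → . d] — shift-reduce conflict.
I4 contains reduce item [B → d .] and shift item [P → d . , B] — shift-reduce conflict.
I7 contains reduce item [B → .] and shift items [B → . , B], [B → . d] — shift-reduce conflict.

Answer: Yes — I0: [B → .] vs [B → . , B]; I1: [B → .] vs [B → . , B]; I4: [B → d .] vs [P → d . , B]; I7: [B → .] vs [B → . , B]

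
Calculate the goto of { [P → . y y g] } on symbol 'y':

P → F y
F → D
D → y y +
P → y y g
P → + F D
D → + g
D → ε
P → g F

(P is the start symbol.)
{ [P → y . y g] }

GOTO(I, 'y') = CLOSURE({ [A → αX.β] : [A → α.Xβ] ∈ I, X = 'y' })

Items with dot before 'y', with the dot advanced:
  [P → . y y g] → [P → y . y g]
Closure adds nothing (no advanced item has the dot before a non-terminal).

GOTO = { [P → y . y g] }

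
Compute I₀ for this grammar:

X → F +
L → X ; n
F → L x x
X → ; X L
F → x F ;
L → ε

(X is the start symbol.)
{ [F → . L x x], [F → . x F ;], [L → . X ; n], [L → .], [X → . ; X L], [X → . F +], [X' → . X] }

First, augment the grammar with X' → X
I₀ = CLOSURE({ [X' → . X] }):
  [X' → . X] has the dot before X: add [X → . F +], [X → . ; X L]
  [X → . F +] has the dot before F: add [F → . L x x], [F → . x F ;]
  [F → . L x x] has the dot before L: add [L → . X ; n], [L → .]
No further items can be added.

I₀ = { [F → . L x x], [F → . x F ;], [L → . X ; n], [L → .], [X → . ; X L], [X → . F +], [X' → . X] }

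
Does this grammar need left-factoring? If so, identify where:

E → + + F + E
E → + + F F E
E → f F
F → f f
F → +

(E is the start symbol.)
Left-factoring is needed when two productions for the same non-terminal
share a common prefix on the right-hand side.

Productions for E:
  E → + + F + E
  E → + + F F E
  E → f F
Productions for F:
  F → f f
  F → +

Found common prefix '+ + F' in productions for E

Answer: Yes, E has productions with common prefix '+ + F'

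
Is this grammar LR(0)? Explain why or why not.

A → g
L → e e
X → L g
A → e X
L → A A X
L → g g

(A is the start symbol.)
A grammar is LR(0) if no state in the canonical LR(0) collection has:
  - both a shift item (dot before a terminal) and a complete item (shift-reduce conflict), or
  - two or more complete items (reduce-reduce conflict; the accept item [A' → A .] counts as a complete item here).

Augment with A' → A and build the canonical LR(0) collection (I0 = CLOSURE({[A' → . A]}), then GOTO on every symbol after a dot until no new states appear). It has 14 states:
  I0: { [A → . e X], [A → . g], [A' → . A] }  — shift
  I1: { [A' → A .] }  — accept
  I2: { [A → . e X], [A → . g], [A → e . X], [L → . A A X], [L → . e e], [L → . g g], [X → . L g] }  — shift
  I3: { [A → g .] }  — reduce
  I4: { [A → . e X], [A → . g], [L → A . A X] }  — shift
  I5: { [X → L . g] }  — shift
  I6: { [A → e X .] }  — reduce
  I7: { [A → . e X], [A → . g], [A → e . X], [L → . A A X], [L → . e e], [L → . g g], [L → e . e], [X → . L g] }  — shift
  I8: { [A → g .], [L → g . g] }  — shift, reduce
  I9: { [L → g g .] }  — reduce
  I10: { [A → . e X], [A → . g], [A → e . X], [L → . A A X], [L → . e e], [L → . g g], [L → e . e], [L → e e .], [X → . L g] }  — shift, reduce
  I11: { [X → L g .] }  — reduce
  I12: { [A → . e X], [A → . g], [L → . A A X], [L → . e e], [L → . g g], [L → A A . X], [X → . L g] }  — shift
  I13: { [L → A A X .] }  — reduce

Conflict in state I8:
  Shift-reduce conflict between [A → g .] and [L → g . g]
So the grammar is NOT LR(0).

Answer: No. Shift-reduce conflict between [A → g .] and [L → g . g]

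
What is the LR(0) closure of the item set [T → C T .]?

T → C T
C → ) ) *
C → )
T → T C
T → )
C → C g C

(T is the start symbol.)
{ [T → C T .] }

Start with: [T → C T .]
The dot is at the end, so nothing is added.

CLOSURE = { [T → C T .] }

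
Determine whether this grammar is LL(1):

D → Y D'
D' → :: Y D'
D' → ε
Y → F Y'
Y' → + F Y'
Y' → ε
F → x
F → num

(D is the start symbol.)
Yes, the grammar is LL(1).

A grammar is LL(1) if for each non-terminal N with multiple productions, the predict sets of those productions are pairwise disjoint, where PREDICT(N → α) = (FIRST(α) \ {ε}) ∪ (FOLLOW(N) if α ⇒* ε).

Relevant sets:
  FOLLOW(D') = { $ }
  FOLLOW(Y') = { $, '::' }

For D':
  PREDICT(D' → :: Y D') = { '::' }
  PREDICT(D' → ε) = { $ }
For Y':
  PREDICT(Y' → '+' F Y') = { '+' }
  PREDICT(Y' → ε) = { $, '::' }
For F:
  PREDICT(F → x) = { 'x' }
  PREDICT(F → num) = { 'num' }
D, Y have a single production, so nothing to check there.

All predict sets are disjoint. The grammar IS LL(1).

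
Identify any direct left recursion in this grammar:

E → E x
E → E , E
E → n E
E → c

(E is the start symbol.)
Direct left recursion occurs when N → N α for some non-terminal N (the right-hand side begins with the left-hand side itself).

E → E x: LEFT RECURSIVE (starts with E)
E → E , E: LEFT RECURSIVE (starts with E)
E → n E: starts with n
E → c: starts with c

The grammar has direct left recursion on: E.

Answer: Yes, E is left-recursive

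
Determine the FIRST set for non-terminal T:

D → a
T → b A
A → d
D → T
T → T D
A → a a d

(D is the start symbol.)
From T → b A:
  - b is a terminal: add 'b' and stop
From T → T D:
  - T is the symbol being defined: contributes nothing new
    T is not nullable, so stop

Collecting: FIRST(T) = { 'b' }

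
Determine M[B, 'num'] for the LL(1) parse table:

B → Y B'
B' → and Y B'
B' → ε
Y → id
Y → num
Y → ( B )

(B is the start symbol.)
B → Y B'

To find M[B, 'num'], we find productions for B where 'num' is in the predict set (PREDICT(N → α) = (FIRST(α) \ {ε}) ∪ (FOLLOW(N) if α ⇒* ε)).

Relevant sets:
  FIRST(Y) = { '(', 'id', 'num' }

B → Y B': PREDICT = { '(', 'id', 'num' }
  'num' is in predict set, so this production goes in M[B, 'num']

M[B, 'num'] = B → Y B'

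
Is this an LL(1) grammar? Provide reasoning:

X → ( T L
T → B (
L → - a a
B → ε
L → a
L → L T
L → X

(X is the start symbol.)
A grammar is LL(1) if for each non-terminal N with multiple productions, the predict sets of those productions are pairwise disjoint, where PREDICT(N → α) = (FIRST(α) \ {ε}) ∪ (FOLLOW(N) if α ⇒* ε).

Relevant sets:
  FIRST(L) = { '(', '-', 'a' }
  FIRST(X) = { '(' }

For L:
  PREDICT(L → '-' a a) = { '-' }
  PREDICT(L → a) = { 'a' }
  PREDICT(L → L T) = { '(', '-', 'a' }
  PREDICT(L → X) = { '(' }
X, T, B have a single production, so nothing to check there.

Conflict found: Predict set conflict for L: { '-' }
The grammar is NOT LL(1).

Answer: No. Predict set conflict for L: { '-' }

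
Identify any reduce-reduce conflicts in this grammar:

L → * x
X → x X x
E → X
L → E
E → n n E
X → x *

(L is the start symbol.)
A reduce-reduce conflict occurs when an LR(0) state has two complete items [A → α .] and [B → β .] — both call for a reduction, and with no lookahead the parser cannot choose between them.

Augment with L' → L and build the canonical LR(0) collection (I0 = CLOSURE({[L' → . L]}), then GOTO on every symbol after a dot until no new states appear). It has 13 states:
  I0: { [E → . X], [E → . n n E], [L → . * x], [L → . E], [L' → . L], [X → . x *], [X → . x X x] }  — shift
  I1: { [L → * . x] }  — shift
  I2: { [L → E .] }  — reduce
  I3: { [L' → L .] }  — accept
  I4: { [E → X .] }  — reduce
  I5: { [E → n . n E] }  — shift
  I6: { [X → . x *], [X → . x X x], [X → x . *], [X → x . X x] }  — shift
  I7: { [X → x * .] }  — reduce
  I8: { [X → x X . x] }  — shift
  I9: { [X → x X x .] }  — reduce
  I10: { [E → . X], [E → . n n E], [E → n n . E], [X → . x *], [X → . x X x] }  — shift
  I11: { [E → n n E .] }  — reduce
  I12: { [L → * x .] }  — reduce

No state contains more than one complete item.

Answer: No reduce-reduce conflicts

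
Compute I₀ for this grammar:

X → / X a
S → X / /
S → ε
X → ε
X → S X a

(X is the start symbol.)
First, augment the grammar with X' → X
I₀ = CLOSURE({ [X' → . X] }):
  [X' → . X] has the dot before X: add [X → . / X a], [X → .], [X → . S X a]
  [X → . S X a] has the dot before S: add [S → . X / /], [S → .]
No further items can be added.

I₀ = { [S → . X / /], [S → .], [X → . / X a], [X → . S X a], [X → .], [X' → . X] }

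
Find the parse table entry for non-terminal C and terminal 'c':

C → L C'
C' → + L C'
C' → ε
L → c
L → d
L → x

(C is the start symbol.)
To find M[C, 'c'], we find productions for C where 'c' is in the predict set (PREDICT(N → α) = (FIRST(α) \ {ε}) ∪ (FOLLOW(N) if α ⇒* ε)).

Relevant sets:
  FIRST(L) = { 'c', 'd', 'x' }

C → L C': PREDICT = { 'c', 'd', 'x' }
  'c' is in predict set, so this production goes in M[C, 'c']

M[C, 'c'] = C → L C'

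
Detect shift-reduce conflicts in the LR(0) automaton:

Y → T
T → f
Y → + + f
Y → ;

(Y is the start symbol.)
A shift-reduce conflict occurs when an LR(0) state has both:
  - a complete (reduce) item [A → α .] (dot at the end), and
  - a shift item [B → β . c γ] (dot before a terminal).

Augment with Y' → Y and build the canonical LR(0) collection (I0 = CLOSURE({[Y' → . Y]}), then GOTO on every symbol after a dot until no new states appear). It has 8 states:
  I0: { [T → . f], [Y → . + + f], [Y → . ;], [Y → . T], [Y' → . Y] }  — shift
  I1: { [Y → + . + f] }  — shift
  I2: { [Y → ; .] }  — reduce
  I3: { [Y → T .] }  — reduce
  I4: { [Y' → Y .] }  — accept
  I5: { [T → f .] }  — reduce
  I6: { [Y → + + . f] }  — shift
  I7: { [Y → + + f .] }  — reduce

No state contains both a complete item and a shift item.

Answer: No shift-reduce conflicts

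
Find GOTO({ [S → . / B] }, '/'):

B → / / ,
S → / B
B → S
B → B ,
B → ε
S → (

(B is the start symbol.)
{ [B → . / / ,], [B → . B ,], [B → . S], [B → .], [S → . (], [S → . / B], [S → / . B] }

GOTO(I, '/') = CLOSURE({ [A → αX.β] : [A → α.Xβ] ∈ I, X = '/' })

Items with dot before '/', with the dot advanced:
  [S → . / B] → [S → / . B]
Closure of the advanced items:
  [S → / . B] has the dot before B: add [B → . / / ,], [B → . S], [B → . B ,], [B → .]
  [B → . S] has the dot before S: add [S → . / B], [S → . (]

GOTO = { [B → . / / ,], [B → . B ,], [B → . S], [B → .], [S → . (], [S → . / B], [S → / . B] }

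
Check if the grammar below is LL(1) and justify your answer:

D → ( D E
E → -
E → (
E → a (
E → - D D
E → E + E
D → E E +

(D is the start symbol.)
No. Predict set conflict for D: { '(' }

Relevant sets:
  FIRST(E) = { '(', '-', 'a' }

For D:
  PREDICT(D → '(' D E) = { '(' }
  PREDICT(D → E E '+') = { '(', '-', 'a' }
For E:
  PREDICT(E → '-') = { '-' }
  PREDICT(E → '(') = { '(' }
  PREDICT(E → a '(') = { 'a' }
  PREDICT(E → '-' D D) = { '-' }
  PREDICT(E → E '+' E) = { '(', '-', 'a' }

Conflict found: Predict set conflict for D: { '(' }
The grammar is NOT LL(1).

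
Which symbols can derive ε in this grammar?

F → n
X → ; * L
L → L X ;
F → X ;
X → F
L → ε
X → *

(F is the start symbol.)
{ 'L' }

A non-terminal is nullable if it can derive ε (the empty string): either it has an ε-production, or it has a production whose right-hand side consists entirely of nullable non-terminals.

ε-productions: L → ε
So L is immediately nullable.
No further non-terminal can be added: every production for the remaining non-terminals contains a terminal or a non-nullable non-terminal.
Nullable = { 'L' }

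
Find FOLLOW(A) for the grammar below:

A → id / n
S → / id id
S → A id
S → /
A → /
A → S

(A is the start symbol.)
{ $, 'id' }

To compute FOLLOW(A), find every occurrence of A on a right-hand side N → α A β: add FIRST(β) \ {ε}, and if β is empty or nullable also add FOLLOW(N). Iterate to a fixed point.

A is the start symbol, so $ ∈ FOLLOW(A).
In S → A id: A is followed by id, add FIRST(id) \ {ε} = { 'id' }

Taking the union: FOLLOW(A) = { $, 'id' }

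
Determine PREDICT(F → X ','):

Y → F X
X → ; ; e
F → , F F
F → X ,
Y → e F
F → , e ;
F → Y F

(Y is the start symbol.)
{ ';' }

PREDICT(F → X ',') = (FIRST(RHS) \ {ε}) ∪ (FOLLOW(F) if ε ∈ FIRST(RHS), i.e. RHS ⇒* ε)
FIRST(X) = { ';' }
FIRST(X ',') = { ';' }
ε ∉ FIRST(X ','), so FOLLOW(F) is not added.
PREDICT(F → X ',') = { ';' }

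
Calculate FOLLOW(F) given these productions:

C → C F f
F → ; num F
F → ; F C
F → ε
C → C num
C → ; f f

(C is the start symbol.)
To compute FOLLOW(F), find every occurrence of F on a right-hand side N → α F β: add FIRST(β) \ {ε}, and if β is empty or nullable also add FOLLOW(N). Iterate to a fixed point.

In C → C F f: F is followed by f, add FIRST(f) \ {ε} = { 'f' }
In F → ; num F: F is at the end; this adds FOLLOW(F) to itself — nothing new
In F → ; F C: F is followed by C, add FIRST(C) \ {ε} = { ';' }

Taking the union: FOLLOW(F) = { ';', 'f' }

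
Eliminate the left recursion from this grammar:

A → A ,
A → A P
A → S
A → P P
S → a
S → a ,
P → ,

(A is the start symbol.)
A → S A'
A → P P A'
A' → , A'
A' → P A'
A' → ε
S → a
S → a ,
P → ,

A is directly left-recursive. The standard transformation for
  A → A α₁ | ... | A α_m | β₁ | ... | β_n
is
  A  → β₁ A' | ... | β_n A'
  A' → α₁ A' | ... | α_m A' | ε

A → S becomes A → S A'
A → P P becomes A → P P A'
A → A , becomes A' → , A'
A → A P becomes A' → P A'
Add A' → ε

Productions for other non-terminals are unchanged:
  S → a
  S → a ,
  P → ,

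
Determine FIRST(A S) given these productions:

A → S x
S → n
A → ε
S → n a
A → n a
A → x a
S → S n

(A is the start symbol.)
FIRST sets of the non-terminals involved (from the grammar, by fixed-point iteration):
  FIRST(A) = { 'n', 'x', ε }
  FIRST(S) = { 'n' }

To compute FIRST(A S), process the symbols left to right:
Symbol A is a non-terminal. Add FIRST(A) \ {ε} = { 'n', 'x' }
A is nullable (ε ∈ FIRST(A)), continue to the next symbol.
Symbol S is a non-terminal. Add FIRST(S) \ {ε} = { 'n' }
S is not nullable (ε ∉ FIRST(S)), so stop here.
FIRST(A S) = { 'n', 'x' }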